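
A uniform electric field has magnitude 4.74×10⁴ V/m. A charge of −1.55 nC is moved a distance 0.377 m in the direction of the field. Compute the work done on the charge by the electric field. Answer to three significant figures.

The potential change for a displacement 0.377 m in the direction of the field is ΔV = −Ed = -1.79×10⁴ V.
W_field = −qΔV = -2.77×10⁻⁵ J.

-2.77×10⁻⁵ J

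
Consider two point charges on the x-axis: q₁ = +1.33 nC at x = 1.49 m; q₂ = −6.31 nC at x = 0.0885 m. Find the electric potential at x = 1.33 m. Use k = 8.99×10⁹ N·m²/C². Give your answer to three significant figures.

The total potential is the scalar sum of each charge's contribution, V = Σ kqᵢ/rᵢ.
Distances from the field point to each charge: r₁ = 0.160 m, r₂ = 1.24 m.
V = k[(1.33×10⁻⁹)/(0.160) + (-6.31×10⁻⁹)/(1.24)] = 29.0 V.

29.0 V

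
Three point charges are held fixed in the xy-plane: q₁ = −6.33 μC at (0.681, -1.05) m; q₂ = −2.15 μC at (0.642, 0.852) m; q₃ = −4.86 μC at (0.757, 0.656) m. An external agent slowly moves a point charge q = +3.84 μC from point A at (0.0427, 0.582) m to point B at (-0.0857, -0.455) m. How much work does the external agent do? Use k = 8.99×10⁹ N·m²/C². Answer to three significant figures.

0.0761 J

For quasistatic motion the external work equals the change in potential energy: W_ext = qΔV = q(V_B − V_A).
At A: distances to the source charges are 1.75 m, 0.657 m, 0.718 m; V_A = Σ kqᵢ/rᵢ = -1.23×10⁵ V.
At B: distances to the source charges are 0.970 m, 1.50 m, 1.39 m; V_B = Σ kqᵢ/rᵢ = -1.03×10⁵ V.
ΔV = V_B − V_A = 1.98×10⁴ V.
W_ext = qΔV = (3.84×10⁻⁶ C)(1.98×10⁴ V) = 0.0761 J.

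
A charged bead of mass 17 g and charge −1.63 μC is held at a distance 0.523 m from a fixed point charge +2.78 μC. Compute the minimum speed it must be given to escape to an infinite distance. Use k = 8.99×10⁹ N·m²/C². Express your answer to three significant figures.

To just escape, total mechanical energy must reach zero at infinity: ½mv²_min + U = 0, so ½mv²_min = −U = |kQq|/r.
|U| = |kQq|/r = (8.99×10⁹ N·m²/C²)(2.78×10⁻⁶)(1.63×10⁻⁶)/(0.523) = 0.0779 J.
v_min = √(2|U|/m) = √(2·0.0779/0.0170) = 3.03 m/s.

3.03 m/s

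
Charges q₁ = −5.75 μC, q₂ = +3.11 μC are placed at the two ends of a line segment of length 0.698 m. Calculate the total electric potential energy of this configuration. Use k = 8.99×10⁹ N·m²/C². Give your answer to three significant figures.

-0.230 J

The work to assemble the configuration equals its total potential energy, U = Σ kqᵢqⱼ/rᵢⱼ over all pairs.
The separation is r = 0.698 m.
U = (-0.230) = -0.230 J.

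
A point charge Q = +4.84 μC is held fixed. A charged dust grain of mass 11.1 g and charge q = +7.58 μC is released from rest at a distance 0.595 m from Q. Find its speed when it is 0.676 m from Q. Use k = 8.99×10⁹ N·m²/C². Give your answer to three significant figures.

3.46 m/s

Only the electrostatic force acts, so mechanical energy is conserved: ½mv² = U₁ − U₂ = kQq(1/r₁ − 1/r₂).
U₁ − U₂ = (8.99×10⁹ N·m²/C²)(4.84×10⁻⁶ C)(7.58×10⁻⁶ C)(1/0.595 − 1/0.676) = 0.0664 J.
v = √(2·0.0664/0.0111) = 3.46 m/s.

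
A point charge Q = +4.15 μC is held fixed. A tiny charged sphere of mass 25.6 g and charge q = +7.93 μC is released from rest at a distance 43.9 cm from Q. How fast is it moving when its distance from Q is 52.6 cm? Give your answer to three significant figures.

Only the electrostatic force acts, so mechanical energy is conserved: ½mv² = U₁ − U₂ = kQq(1/r₁ − 1/r₂).
U₁ − U₂ = (8.99×10⁹ N·m²/C²)(4.15×10⁻⁶ C)(7.93×10⁻⁶ C)(1/0.439 − 1/0.526) = 0.111 J.
v = √(2·0.111/0.0256) = 2.95 m/s.

2.95 m/s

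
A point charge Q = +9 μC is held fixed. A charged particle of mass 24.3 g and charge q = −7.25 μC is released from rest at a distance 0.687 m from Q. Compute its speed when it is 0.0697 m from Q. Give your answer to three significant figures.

24.9 m/s

Only the electrostatic force acts, so mechanical energy is conserved: ½mv² = U₁ − U₂ = kQq(1/r₁ − 1/r₂).
U₁ − U₂ = (8.99×10⁹ N·m²/C²)(9.00×10⁻⁶ C)(-7.25×10⁻⁶ C)(1/0.687 − 1/0.0697) = 7.56 J.
v = √(2·7.56/0.0243) = 24.9 m/s.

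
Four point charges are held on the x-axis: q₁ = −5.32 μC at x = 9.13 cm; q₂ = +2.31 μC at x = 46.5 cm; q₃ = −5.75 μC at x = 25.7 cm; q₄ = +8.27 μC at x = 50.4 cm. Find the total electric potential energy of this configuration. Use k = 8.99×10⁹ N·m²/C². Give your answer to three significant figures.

2.50 J

The work to assemble the configuration equals its total potential energy, U = Σ kqᵢqⱼ/rᵢⱼ over all pairs.
Pair separations: r₁₂ = 0.374 m, r₁₃ = 0.166 m, r₁₄ = 0.413 m, r₂₃ = 0.208 m, r₂₄ = 0.0390 m, r₃₄ = 0.247 m.
Summing all 6 pair terms gives U = 2.50 J.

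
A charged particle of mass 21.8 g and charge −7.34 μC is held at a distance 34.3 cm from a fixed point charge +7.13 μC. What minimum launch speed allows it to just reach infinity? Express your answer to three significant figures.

11.2 m/s

To just escape, total mechanical energy must reach zero at infinity: ½mv²_min + U = 0, so ½mv²_min = −U = |kQq|/r.
|U| = |kQq|/r = (8.99×10⁹ N·m²/C²)(7.13×10⁻⁶)(7.34×10⁻⁶)/(0.343) = 1.37 J.
v_min = √(2|U|/m) = √(2·1.37/0.0218) = 11.2 m/s.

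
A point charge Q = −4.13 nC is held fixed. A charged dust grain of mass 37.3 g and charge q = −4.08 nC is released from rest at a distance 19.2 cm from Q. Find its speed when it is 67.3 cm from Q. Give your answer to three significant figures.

Only the electrostatic force acts, so mechanical energy is conserved: ½mv² = U₁ − U₂ = kQq(1/r₁ − 1/r₂).
U₁ − U₂ = (8.99×10⁹ N·m²/C²)(-4.13×10⁻⁹ C)(-4.08×10⁻⁹ C)(1/0.192 − 1/0.673) = 5.64×10⁻⁷ J.
v = √(2·5.64×10⁻⁷/0.0373) = 5.50×10⁻³ m/s.

5.50×10⁻³ m/s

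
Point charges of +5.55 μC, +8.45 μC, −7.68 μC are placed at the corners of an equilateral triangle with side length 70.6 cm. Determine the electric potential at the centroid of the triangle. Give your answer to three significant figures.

Electric potential is a scalar, so the contributions from each charge add algebraically: V = Σ kqᵢ/rᵢ.
The distance from each vertex to the centroid is a/√3 = 0.408 m.
V = k[(5.55×10⁻⁶)/(0.408) + (8.45×10⁻⁶)/(0.408) + (-7.68×10⁻⁶)/(0.408)] = 1.39×10⁵ V.

1.39×10⁵ V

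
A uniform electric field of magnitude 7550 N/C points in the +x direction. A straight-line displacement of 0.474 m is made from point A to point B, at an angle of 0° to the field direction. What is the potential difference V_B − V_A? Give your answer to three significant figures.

-3580 V

Only the component of displacement along E changes the potential: ΔV = −E·d·cosθ.
ΔV = −(7550 V/m)(0.474 m)cos0° = -3580 V.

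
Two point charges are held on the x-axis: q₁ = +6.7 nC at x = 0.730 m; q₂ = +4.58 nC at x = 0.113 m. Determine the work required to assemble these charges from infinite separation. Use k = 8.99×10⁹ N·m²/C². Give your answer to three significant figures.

The assembly work is the sum of pairwise potential energies, U = Σ_{i<j} kqᵢqⱼ/rᵢⱼ.
Pair separations: r₁₂ = 0.617 m.
U = (4.47×10⁻⁷) = 4.47×10⁻⁷ J.

4.47×10⁻⁷ J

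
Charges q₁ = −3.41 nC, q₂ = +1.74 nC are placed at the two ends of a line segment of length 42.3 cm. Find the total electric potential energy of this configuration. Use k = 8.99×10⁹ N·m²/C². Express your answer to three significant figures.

-1.26×10⁻⁷ J

The assembly work is the sum of pairwise potential energies, U = Σ_{i<j} kqᵢqⱼ/rᵢⱼ.
The separation is r = 0.423 m.
U = (-1.26×10⁻⁷) = -1.26×10⁻⁷ J.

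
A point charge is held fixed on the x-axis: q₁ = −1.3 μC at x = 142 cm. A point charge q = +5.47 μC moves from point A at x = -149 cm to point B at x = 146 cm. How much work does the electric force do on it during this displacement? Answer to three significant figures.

1.58 J

The work done by the electric force is W_field = −ΔU = −q(V_B − V_A) = q(V_A − V_B).
At A: distance to the source charge is 2.91 m; V_A = kq₁/r = -4020 V.
At B: distance to the source charge is 0.0400 m; V_B = kq₁/r = -2.92×10⁵ V.
ΔV = V_B − V_A = -2.88×10⁵ V.
W_field = −qΔV = −(5.47×10⁻⁶ C)(-2.88×10⁵ V) = 1.58 J.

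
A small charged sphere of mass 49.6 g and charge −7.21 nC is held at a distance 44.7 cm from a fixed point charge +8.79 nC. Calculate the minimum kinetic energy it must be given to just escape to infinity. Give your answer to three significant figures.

1.27×10⁻⁶ J

To just escape, total mechanical energy must reach zero at infinity: ½mv²_min + U = 0, so ½mv²_min = −U = |kQq|/r.
|U| = |kQq|/r = (8.99×10⁹ N·m²/C²)(8.79×10⁻⁹)(7.21×10⁻⁹)/(0.447) = 1.27×10⁻⁶ J.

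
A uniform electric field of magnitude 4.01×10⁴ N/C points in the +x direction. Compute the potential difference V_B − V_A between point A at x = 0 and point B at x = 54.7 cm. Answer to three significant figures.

In a uniform field, potential decreases in the direction of E: V_B − V_A = −E·Δx.
V_B − V_A = −(4.01×10⁴ V/m)(0.547 m) = -2.19×10⁴ V.

-2.19×10⁴ V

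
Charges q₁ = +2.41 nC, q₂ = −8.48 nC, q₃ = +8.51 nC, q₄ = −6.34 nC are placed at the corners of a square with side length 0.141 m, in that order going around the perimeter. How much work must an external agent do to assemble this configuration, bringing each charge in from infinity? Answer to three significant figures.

The assembly work is the sum of pairwise potential energies, U = Σ_{i<j} kqᵢqⱼ/rᵢⱼ.
The four side pairs have separation 0.141 m and the two diagonal pairs 0.199 m.
Summing all 6 pair terms gives U = -6.97×10⁻⁶ J.

-6.97×10⁻⁶ J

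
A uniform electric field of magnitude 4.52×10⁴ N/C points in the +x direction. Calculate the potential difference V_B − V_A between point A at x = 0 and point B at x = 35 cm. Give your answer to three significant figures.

In a uniform field, potential decreases in the direction of E: V_B − V_A = −E·Δx.
V_B − V_A = −(4.52×10⁴ V/m)(0.350 m) = -1.58×10⁴ V.

-1.58×10⁴ V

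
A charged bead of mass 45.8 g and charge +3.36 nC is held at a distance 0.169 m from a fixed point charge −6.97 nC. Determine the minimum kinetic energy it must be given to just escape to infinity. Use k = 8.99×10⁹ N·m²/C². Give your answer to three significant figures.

To just escape, total mechanical energy must reach zero at infinity: ½mv²_min + U = 0, so ½mv²_min = −U = |kQq|/r.
|U| = |kQq|/r = (8.99×10⁹ N·m²/C²)(6.97×10⁻⁹)(3.36×10⁻⁹)/(0.169) = 1.25×10⁻⁶ J.

1.25×10⁻⁶ J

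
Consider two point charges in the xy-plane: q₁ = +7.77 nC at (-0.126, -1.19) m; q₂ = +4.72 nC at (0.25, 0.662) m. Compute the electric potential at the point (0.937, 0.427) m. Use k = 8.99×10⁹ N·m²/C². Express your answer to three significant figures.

Electric potential is a scalar, so the contributions from each charge add algebraically: V = Σ kqᵢ/rᵢ.
Distances from the field point to each charge: r₁ = 1.94 m, r₂ = 0.726 m.
V = k[(7.77×10⁻⁹)/(1.94) + (4.72×10⁻⁹)/(0.726)] = 94.5 V.

94.5 V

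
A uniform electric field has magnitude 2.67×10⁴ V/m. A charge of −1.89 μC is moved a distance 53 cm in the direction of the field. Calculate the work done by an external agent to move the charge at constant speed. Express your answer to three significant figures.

0.0267 J

The potential change for a displacement 53 cm in the direction of the field is ΔV = −Ed = -1.42×10⁴ V.
W_ext = qΔV = 0.0267 J.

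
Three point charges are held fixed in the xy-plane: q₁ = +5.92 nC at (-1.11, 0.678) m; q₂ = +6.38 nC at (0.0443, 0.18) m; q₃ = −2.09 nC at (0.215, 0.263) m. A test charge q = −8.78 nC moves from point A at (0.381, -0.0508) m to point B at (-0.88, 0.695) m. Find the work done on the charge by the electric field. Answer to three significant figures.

The work done by the electric force is W_field = −ΔU = −q(V_B − V_A) = q(V_A − V_B).
At A: distances to the source charges are 1.66 m, 0.408 m, 0.355 m; V_A = Σ kqᵢ/rᵢ = 120 V.
At B: distances to the source charges are 0.231 m, 1.06 m, 1.18 m; V_B = Σ kqᵢ/rᵢ = 269 V.
ΔV = V_B − V_A = 149 V.
W_field = −qΔV = −(-8.78×10⁻⁹ C)(149 V) = 1.31×10⁻⁶ J.

1.31×10⁻⁶ J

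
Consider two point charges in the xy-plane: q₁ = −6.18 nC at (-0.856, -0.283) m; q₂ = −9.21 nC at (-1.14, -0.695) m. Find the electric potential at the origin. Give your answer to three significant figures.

Electric potential is a scalar, so the contributions from each charge add algebraically: V = Σ kqᵢ/rᵢ.
Distances from the field point to each charge: r₁ = 0.902 m, r₂ = 1.34 m.
V = k[(-6.18×10⁻⁹)/(0.902) + (-9.21×10⁻⁹)/(1.34)] = -124 V.

-124 V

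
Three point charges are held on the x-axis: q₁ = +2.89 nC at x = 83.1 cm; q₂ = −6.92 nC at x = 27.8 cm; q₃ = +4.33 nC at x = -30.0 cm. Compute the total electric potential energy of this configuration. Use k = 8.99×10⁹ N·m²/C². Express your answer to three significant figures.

The assembly work is the sum of pairwise potential energies, U = Σ_{i<j} kqᵢqⱼ/rᵢⱼ.
Pair separations: r₁₂ = 0.553 m, r₁₃ = 1.13 m, r₂₃ = 0.578 m.
U = (-3.25×10⁻⁷) + (9.95×10⁻⁸) + (-4.66×10⁻⁷) = -6.92×10⁻⁷ J.

-6.92×10⁻⁷ J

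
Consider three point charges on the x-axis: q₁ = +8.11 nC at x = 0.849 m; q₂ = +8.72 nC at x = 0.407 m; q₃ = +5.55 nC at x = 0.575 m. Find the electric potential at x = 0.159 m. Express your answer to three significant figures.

542 V

The total potential is the scalar sum of each charge's contribution, V = Σ kqᵢ/rᵢ.
Distances from the field point to each charge: r₁ = 0.690 m, r₂ = 0.248 m, r₃ = 0.416 m.
V = k[(8.11×10⁻⁹)/(0.690) + (8.72×10⁻⁹)/(0.248) + (5.55×10⁻⁹)/(0.416)] = 542 V.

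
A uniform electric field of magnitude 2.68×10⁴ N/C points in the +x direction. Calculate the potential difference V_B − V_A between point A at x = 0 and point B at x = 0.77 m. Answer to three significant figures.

-2.06×10⁴ V

In a uniform field, potential decreases in the direction of E: V_B − V_A = −E·Δx.
V_B − V_A = −(2.68×10⁴ V/m)(0.770 m) = -2.06×10⁴ V.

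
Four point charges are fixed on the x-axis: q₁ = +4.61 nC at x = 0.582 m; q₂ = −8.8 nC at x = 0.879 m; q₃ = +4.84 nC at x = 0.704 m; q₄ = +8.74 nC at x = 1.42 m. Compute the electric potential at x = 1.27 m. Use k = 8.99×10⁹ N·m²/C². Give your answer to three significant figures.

Electric potential is a scalar, so the contributions from each charge add algebraically: V = Σ kqᵢ/rᵢ.
Distances from the field point to each charge: r₁ = 0.688 m, r₂ = 0.391 m, r₃ = 0.566 m, r₄ = 0.150 m.
V = k[(4.61×10⁻⁹)/(0.688) + (-8.80×10⁻⁹)/(0.391) + (4.84×10⁻⁹)/(0.566) + (8.74×10⁻⁹)/(0.150)] = 459 V.

459 V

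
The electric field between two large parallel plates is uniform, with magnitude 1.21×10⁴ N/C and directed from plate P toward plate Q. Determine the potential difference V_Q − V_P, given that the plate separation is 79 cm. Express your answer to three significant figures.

In a uniform field, potential decreases in the direction of E: ΔV = −E·d for a displacement d parallel to E.
Going from P to Q is a displacement of 79 cm along the field, so V_Q − V_P = −Ed = -9560 V.

-9560 V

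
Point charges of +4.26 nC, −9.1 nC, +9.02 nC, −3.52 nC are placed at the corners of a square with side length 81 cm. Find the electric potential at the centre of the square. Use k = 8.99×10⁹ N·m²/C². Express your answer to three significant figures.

10.4 V

The total potential is the scalar sum of each charge's contribution, V = Σ kqᵢ/rᵢ.
The distance from each corner to the centre is a√2/2 = 0.573 m.
V = k[(4.26×10⁻⁹)/(0.573) + (-9.10×10⁻⁹)/(0.573) + (9.02×10⁻⁹)/(0.573) + (-3.52×10⁻⁹)/(0.573)] = 10.4 V.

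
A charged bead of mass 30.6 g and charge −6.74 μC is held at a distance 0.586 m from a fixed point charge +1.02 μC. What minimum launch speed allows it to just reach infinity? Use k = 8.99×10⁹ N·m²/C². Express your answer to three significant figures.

2.63 m/s

To just escape, total mechanical energy must reach zero at infinity: ½mv²_min + U = 0, so ½mv²_min = −U = |kQq|/r.
|U| = |kQq|/r = (8.99×10⁹ N·m²/C²)(1.02×10⁻⁶)(6.74×10⁻⁶)/(0.586) = 0.105 J.
v_min = √(2|U|/m) = √(2·0.105/0.0306) = 2.63 m/s.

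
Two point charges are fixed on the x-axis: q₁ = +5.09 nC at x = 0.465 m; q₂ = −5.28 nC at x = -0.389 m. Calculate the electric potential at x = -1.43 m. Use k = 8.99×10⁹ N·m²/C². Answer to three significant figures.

Electric potential is a scalar, so the contributions from each charge add algebraically: V = Σ kqᵢ/rᵢ.
Distances from the field point to each charge: r₁ = 1.90 m, r₂ = 1.04 m.
V = k[(5.09×10⁻⁹)/(1.90) + (-5.28×10⁻⁹)/(1.04)] = -21.5 V.

-21.5 V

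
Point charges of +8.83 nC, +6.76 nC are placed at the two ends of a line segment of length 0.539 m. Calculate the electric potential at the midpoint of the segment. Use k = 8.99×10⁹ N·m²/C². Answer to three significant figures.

520 V

Electric potential is a scalar, so the contributions from each charge add algebraically: V = Σ kqᵢ/rᵢ.
Each charge is 0.270 m from the midpoint.
V = k[(8.83×10⁻⁹)/(0.270) + (6.76×10⁻⁹)/(0.270)] = 520 V.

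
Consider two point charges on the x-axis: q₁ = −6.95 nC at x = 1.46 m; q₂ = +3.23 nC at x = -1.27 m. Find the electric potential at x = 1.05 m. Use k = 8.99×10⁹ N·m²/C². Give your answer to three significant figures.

-140 V

The total potential is the scalar sum of each charge's contribution, V = Σ kqᵢ/rᵢ.
Distances from the field point to each charge: r₁ = 0.410 m, r₂ = 2.32 m.
V = k[(-6.95×10⁻⁹)/(0.410) + (3.23×10⁻⁹)/(2.32)] = -140 V.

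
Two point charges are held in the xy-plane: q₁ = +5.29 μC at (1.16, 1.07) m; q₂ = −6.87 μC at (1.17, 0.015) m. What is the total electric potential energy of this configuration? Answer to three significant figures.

The work to assemble the configuration equals its total potential energy, U = Σ kqᵢqⱼ/rᵢⱼ over all pairs.
Pair separations: r₁₂ = 1.06 m.
U = (-0.310) = -0.310 J.

-0.310 J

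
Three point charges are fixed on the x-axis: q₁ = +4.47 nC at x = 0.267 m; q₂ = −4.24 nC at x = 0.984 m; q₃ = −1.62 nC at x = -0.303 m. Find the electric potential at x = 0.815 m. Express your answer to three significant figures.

-165 V

Electric potential is a scalar, so the contributions from each charge add algebraically: V = Σ kqᵢ/rᵢ.
Distances from the field point to each charge: r₁ = 0.548 m, r₂ = 0.169 m, r₃ = 1.12 m.
V = k[(4.47×10⁻⁹)/(0.548) + (-4.24×10⁻⁹)/(0.169) + (-1.62×10⁻⁹)/(1.12)] = -165 V.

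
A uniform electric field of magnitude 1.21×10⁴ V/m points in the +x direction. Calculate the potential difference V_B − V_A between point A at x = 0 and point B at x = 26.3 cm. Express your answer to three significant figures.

In a uniform field, potential decreases in the direction of E: V_B − V_A = −E·Δx.
V_B − V_A = −(1.21×10⁴ V/m)(0.263 m) = -3180 V.

-3180 V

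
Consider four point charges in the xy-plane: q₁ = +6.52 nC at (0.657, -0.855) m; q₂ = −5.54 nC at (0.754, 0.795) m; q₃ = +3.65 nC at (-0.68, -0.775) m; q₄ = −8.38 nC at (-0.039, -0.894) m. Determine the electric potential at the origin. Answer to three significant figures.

Electric potential is a scalar, so the contributions from each charge add algebraically: V = Σ kqᵢ/rᵢ.
Distances from the field point to each charge: r₁ = 1.08 m, r₂ = 1.10 m, r₃ = 1.03 m, r₄ = 0.895 m.
V = k[(6.52×10⁻⁹)/(1.08) + (-5.54×10⁻⁹)/(1.10) + (3.65×10⁻⁹)/(1.03) + (-8.38×10⁻⁹)/(0.895)] = -43.5 V.

-43.5 V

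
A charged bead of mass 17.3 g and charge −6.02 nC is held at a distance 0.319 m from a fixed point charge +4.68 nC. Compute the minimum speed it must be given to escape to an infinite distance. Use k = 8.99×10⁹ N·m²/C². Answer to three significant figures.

To just escape, total mechanical energy must reach zero at infinity: ½mv²_min + U = 0, so ½mv²_min = −U = |kQq|/r.
|U| = |kQq|/r = (8.99×10⁹ N·m²/C²)(4.68×10⁻⁹)(6.02×10⁻⁹)/(0.319) = 7.94×10⁻⁷ J.
v_min = √(2|U|/m) = √(2·7.94×10⁻⁷/0.0173) = 9.58×10⁻³ m/s.

9.58×10⁻³ m/s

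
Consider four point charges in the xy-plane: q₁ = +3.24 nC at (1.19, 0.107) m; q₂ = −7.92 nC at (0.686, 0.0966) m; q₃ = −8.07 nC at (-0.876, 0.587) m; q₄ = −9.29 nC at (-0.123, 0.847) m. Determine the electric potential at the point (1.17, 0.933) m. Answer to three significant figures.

-138 V

Electric potential is a scalar, so the contributions from each charge add algebraically: V = Σ kqᵢ/rᵢ.
Distances from the field point to each charge: r₁ = 0.826 m, r₂ = 0.966 m, r₃ = 2.08 m, r₄ = 1.30 m.
V = k[(3.24×10⁻⁹)/(0.826) + (-7.92×10⁻⁹)/(0.966) + (-8.07×10⁻⁹)/(2.08) + (-9.29×10⁻⁹)/(1.30)] = -138 V.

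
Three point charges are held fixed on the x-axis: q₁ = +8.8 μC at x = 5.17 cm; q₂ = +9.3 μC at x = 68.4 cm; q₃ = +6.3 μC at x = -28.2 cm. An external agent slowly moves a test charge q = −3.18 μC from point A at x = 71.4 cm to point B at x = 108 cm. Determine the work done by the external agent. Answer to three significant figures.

8.37 J

For quasistatic motion the external work equals the change in potential energy: W_ext = qΔV = q(V_B − V_A).
At A: distances to the source charges are 0.662 m, 0.0300 m, 0.996 m; V_A = Σ kqᵢ/rᵢ = 2.96×10⁶ V.
At B: distances to the source charges are 1.03 m, 0.396 m, 1.36 m; V_B = Σ kqᵢ/rᵢ = 3.30×10⁵ V.
ΔV = V_B − V_A = -2.63×10⁶ V.
W_ext = qΔV = (-3.18×10⁻⁶ C)(-2.63×10⁶ V) = 8.37 J.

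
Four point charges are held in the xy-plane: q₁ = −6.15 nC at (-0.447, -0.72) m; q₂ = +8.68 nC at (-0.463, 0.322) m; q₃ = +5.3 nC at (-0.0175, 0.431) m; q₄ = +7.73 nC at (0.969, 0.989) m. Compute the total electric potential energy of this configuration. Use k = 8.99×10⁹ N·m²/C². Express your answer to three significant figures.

The work to assemble the configuration equals its total potential energy, U = Σ kqᵢqⱼ/rᵢⱼ over all pairs.
Pair separations: r₁₂ = 1.04 m, r₁₃ = 1.23 m, r₁₄ = 2.22 m, r₂₃ = 0.459 m, r₂₄ = 1.58 m, r₃₄ = 1.13 m.
Summing all 6 pair terms gives U = 7.17×10⁻⁷ J.

7.17×10⁻⁷ J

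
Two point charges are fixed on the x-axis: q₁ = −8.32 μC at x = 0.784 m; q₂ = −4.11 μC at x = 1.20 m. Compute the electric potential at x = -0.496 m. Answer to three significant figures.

Electric potential is a scalar, so the contributions from each charge add algebraically: V = Σ kqᵢ/rᵢ.
Distances from the field point to each charge: r₁ = 1.28 m, r₂ = 1.70 m.
V = k[(-8.32×10⁻⁶)/(1.28) + (-4.11×10⁻⁶)/(1.70)] = -8.02×10⁴ V.

-8.02×10⁴ V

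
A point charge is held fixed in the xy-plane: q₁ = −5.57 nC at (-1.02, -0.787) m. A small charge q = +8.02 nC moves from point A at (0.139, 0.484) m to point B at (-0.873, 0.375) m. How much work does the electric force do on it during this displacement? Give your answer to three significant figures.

1.09×10⁻⁷ J

The work done by the electric force is W_field = −ΔU = −q(V_B − V_A) = q(V_A − V_B).
At A: distance to the source charge is 1.72 m; V_A = kq₁/r = -29.1 V.
At B: distance to the source charge is 1.17 m; V_B = kq₁/r = -42.8 V.
ΔV = V_B − V_A = -13.6 V.
W_field = −qΔV = −(8.02×10⁻⁹ C)(-13.6 V) = 1.09×10⁻⁷ J.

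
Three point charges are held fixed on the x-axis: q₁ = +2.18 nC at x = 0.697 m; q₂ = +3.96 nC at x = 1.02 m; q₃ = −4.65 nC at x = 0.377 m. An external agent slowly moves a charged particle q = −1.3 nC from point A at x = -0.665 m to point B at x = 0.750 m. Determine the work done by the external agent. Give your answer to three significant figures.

-5.12×10⁻⁷ J

For quasistatic motion the external work equals the change in potential energy: W_ext = qΔV = q(V_B − V_A).
At A: distances to the source charges are 1.36 m, 1.69 m, 1.04 m; V_A = Σ kqᵢ/rᵢ = -4.60 V.
At B: distances to the source charges are 0.0530 m, 0.270 m, 0.373 m; V_B = Σ kqᵢ/rᵢ = 390 V.
ΔV = V_B − V_A = 394 V.
W_ext = qΔV = (-1.30×10⁻⁹ C)(394 V) = -5.12×10⁻⁷ J.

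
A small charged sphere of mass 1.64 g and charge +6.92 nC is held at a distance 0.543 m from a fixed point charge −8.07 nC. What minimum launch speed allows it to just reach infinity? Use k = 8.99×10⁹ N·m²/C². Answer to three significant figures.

To just escape, total mechanical energy must reach zero at infinity: ½mv²_min + U = 0, so ½mv²_min = −U = |kQq|/r.
|U| = |kQq|/r = (8.99×10⁹ N·m²/C²)(8.07×10⁻⁹)(6.92×10⁻⁹)/(0.543) = 9.25×10⁻⁷ J.
v_min = √(2|U|/m) = √(2·9.25×10⁻⁷/1.64×10⁻³) = 0.0336 m/s.

0.0336 m/s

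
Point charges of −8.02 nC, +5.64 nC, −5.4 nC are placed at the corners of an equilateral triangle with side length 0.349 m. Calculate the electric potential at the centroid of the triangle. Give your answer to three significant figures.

-347 V

Electric potential is a scalar, so the contributions from each charge add algebraically: V = Σ kqᵢ/rᵢ.
The distance from each vertex to the centroid is a/√3 = 0.201 m.
V = k[(-8.02×10⁻⁹)/(0.201) + (5.64×10⁻⁹)/(0.201) + (-5.40×10⁻⁹)/(0.201)] = -347 V.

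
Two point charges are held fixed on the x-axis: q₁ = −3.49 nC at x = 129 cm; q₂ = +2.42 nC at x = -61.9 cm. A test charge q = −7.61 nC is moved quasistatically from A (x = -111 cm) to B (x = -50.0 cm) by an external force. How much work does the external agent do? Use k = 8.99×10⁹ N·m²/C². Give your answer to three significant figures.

For quasistatic motion the external work equals the change in potential energy: W_ext = qΔV = q(V_B − V_A).
At A: distances to the source charges are 2.40 m, 0.491 m; V_A = Σ kqᵢ/rᵢ = 31.2 V.
At B: distances to the source charges are 1.79 m, 0.119 m; V_B = Σ kqᵢ/rᵢ = 165 V.
ΔV = V_B − V_A = 134 V.
W_ext = qΔV = (-7.61×10⁻⁹ C)(134 V) = -1.02×10⁻⁶ J.

-1.02×10⁻⁶ J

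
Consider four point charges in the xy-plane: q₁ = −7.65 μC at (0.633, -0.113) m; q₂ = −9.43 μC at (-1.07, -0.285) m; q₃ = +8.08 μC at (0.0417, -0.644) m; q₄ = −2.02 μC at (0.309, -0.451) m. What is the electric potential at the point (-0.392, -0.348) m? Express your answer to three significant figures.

Electric potential is a scalar, so the contributions from each charge add algebraically: V = Σ kqᵢ/rᵢ.
Distances from the field point to each charge: r₁ = 1.05 m, r₂ = 0.681 m, r₃ = 0.525 m, r₄ = 0.709 m.
V = k[(-7.65×10⁻⁶)/(1.05) + (-9.43×10⁻⁶)/(0.681) + (8.08×10⁻⁶)/(0.525) + (-2.02×10⁻⁶)/(0.709)] = -7.72×10⁴ V.

-7.72×10⁴ V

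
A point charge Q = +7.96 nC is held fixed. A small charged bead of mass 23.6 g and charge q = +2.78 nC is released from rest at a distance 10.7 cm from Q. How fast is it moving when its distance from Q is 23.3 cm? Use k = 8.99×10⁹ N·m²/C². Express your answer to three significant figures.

Only the electrostatic force acts, so mechanical energy is conserved: ½mv² = U₁ − U₂ = kQq(1/r₁ − 1/r₂).
U₁ − U₂ = (8.99×10⁹ N·m²/C²)(7.96×10⁻⁹ C)(2.78×10⁻⁹ C)(1/0.107 − 1/0.233) = 1.01×10⁻⁶ J.
v = √(2·1.01×10⁻⁶/0.0236) = 9.23×10⁻³ m/s.

9.23×10⁻³ m/s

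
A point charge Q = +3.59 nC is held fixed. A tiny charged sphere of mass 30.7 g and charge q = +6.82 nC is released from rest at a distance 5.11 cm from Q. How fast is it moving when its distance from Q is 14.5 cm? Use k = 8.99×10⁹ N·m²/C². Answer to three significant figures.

Only the electrostatic force acts, so mechanical energy is conserved: ½mv² = U₁ − U₂ = kQq(1/r₁ − 1/r₂).
U₁ − U₂ = (8.99×10⁹ N·m²/C²)(3.59×10⁻⁹ C)(6.82×10⁻⁹ C)(1/0.0511 − 1/0.145) = 2.79×10⁻⁶ J.
v = √(2·2.79×10⁻⁶/0.0307) = 0.0135 m/s.

0.0135 m/s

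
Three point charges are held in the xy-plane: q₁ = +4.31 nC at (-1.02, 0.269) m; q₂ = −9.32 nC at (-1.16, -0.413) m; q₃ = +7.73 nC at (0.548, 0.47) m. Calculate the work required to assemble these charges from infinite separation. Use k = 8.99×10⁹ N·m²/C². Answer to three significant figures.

-6.66×10⁻⁷ J

The assembly work is the sum of pairwise potential energies, U = Σ_{i<j} kqᵢqⱼ/rᵢⱼ.
Pair separations: r₁₂ = 0.696 m, r₁₃ = 1.58 m, r₂₃ = 1.92 m.
U = (-5.19×10⁻⁷) + (1.89×10⁻⁷) + (-3.37×10⁻⁷) = -6.66×10⁻⁷ J.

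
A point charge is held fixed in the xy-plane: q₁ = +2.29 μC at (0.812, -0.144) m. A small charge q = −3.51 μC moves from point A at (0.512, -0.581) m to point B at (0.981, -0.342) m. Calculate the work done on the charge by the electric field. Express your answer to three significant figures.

The work done by the electric force is W_field = −ΔU = −q(V_B − V_A) = q(V_A − V_B).
At A: distance to the source charge is 0.530 m; V_A = kq₁/r = 3.88×10⁴ V.
At B: distance to the source charge is 0.260 m; V_B = kq₁/r = 7.91×10⁴ V.
ΔV = V_B − V_A = 4.02×10⁴ V.
W_field = −qΔV = −(-3.51×10⁻⁶ C)(4.02×10⁴ V) = 0.141 J.

0.141 J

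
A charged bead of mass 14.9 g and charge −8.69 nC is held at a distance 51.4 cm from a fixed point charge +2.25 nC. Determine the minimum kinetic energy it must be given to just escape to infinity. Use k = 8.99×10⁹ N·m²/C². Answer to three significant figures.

To just escape, total mechanical energy must reach zero at infinity: ½mv²_min + U = 0, so ½mv²_min = −U = |kQq|/r.
|U| = |kQq|/r = (8.99×10⁹ N·m²/C²)(2.25×10⁻⁹)(8.69×10⁻⁹)/(0.514) = 3.42×10⁻⁷ J.

3.42×10⁻⁷ J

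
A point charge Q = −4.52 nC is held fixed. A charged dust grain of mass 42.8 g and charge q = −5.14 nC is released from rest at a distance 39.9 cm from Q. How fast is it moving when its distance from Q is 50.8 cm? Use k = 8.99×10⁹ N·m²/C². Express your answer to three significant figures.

2.29×10⁻³ m/s

Only the electrostatic force acts, so mechanical energy is conserved: ½mv² = U₁ − U₂ = kQq(1/r₁ − 1/r₂).
U₁ − U₂ = (8.99×10⁹ N·m²/C²)(-4.52×10⁻⁹ C)(-5.14×10⁻⁹ C)(1/0.399 − 1/0.508) = 1.12×10⁻⁷ J.
v = √(2·1.12×10⁻⁷/0.0428) = 2.29×10⁻³ m/s.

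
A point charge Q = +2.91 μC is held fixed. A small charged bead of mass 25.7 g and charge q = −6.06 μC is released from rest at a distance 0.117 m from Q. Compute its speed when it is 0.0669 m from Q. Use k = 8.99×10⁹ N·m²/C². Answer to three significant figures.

8.89 m/s

Only the electrostatic force acts, so mechanical energy is conserved: ½mv² = U₁ − U₂ = kQq(1/r₁ − 1/r₂).
U₁ − U₂ = (8.99×10⁹ N·m²/C²)(2.91×10⁻⁶ C)(-6.06×10⁻⁶ C)(1/0.117 − 1/0.0669) = 1.01 J.
v = √(2·1.01/0.0257) = 8.89 m/s.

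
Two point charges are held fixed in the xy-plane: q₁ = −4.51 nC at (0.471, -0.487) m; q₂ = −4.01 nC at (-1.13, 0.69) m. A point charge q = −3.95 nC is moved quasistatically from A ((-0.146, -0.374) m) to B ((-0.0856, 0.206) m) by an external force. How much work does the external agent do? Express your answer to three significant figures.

-4.97×10⁻⁸ J

For quasistatic motion the external work equals the change in potential energy: W_ext = qΔV = q(V_B − V_A).
At A: distances to the source charges are 0.627 m, 1.45 m; V_A = Σ kqᵢ/rᵢ = -89.5 V.
At B: distances to the source charges are 0.889 m, 1.15 m; V_B = Σ kqᵢ/rᵢ = -76.9 V.
ΔV = V_B − V_A = 12.6 V.
W_ext = qΔV = (-3.95×10⁻⁹ C)(12.6 V) = -4.97×10⁻⁸ J.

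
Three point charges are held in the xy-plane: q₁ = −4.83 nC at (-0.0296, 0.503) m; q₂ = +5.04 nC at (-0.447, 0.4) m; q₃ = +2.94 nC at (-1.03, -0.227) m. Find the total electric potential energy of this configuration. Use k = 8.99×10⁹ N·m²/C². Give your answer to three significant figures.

The assembly work is the sum of pairwise potential energies, U = Σ_{i<j} kqᵢqⱼ/rᵢⱼ.
Pair separations: r₁₂ = 0.430 m, r₁₃ = 1.24 m, r₂₃ = 0.856 m.
U = (-5.09×10⁻⁷) + (-1.03×10⁻⁷) + (1.56×10⁻⁷) = -4.57×10⁻⁷ J.

-4.57×10⁻⁷ J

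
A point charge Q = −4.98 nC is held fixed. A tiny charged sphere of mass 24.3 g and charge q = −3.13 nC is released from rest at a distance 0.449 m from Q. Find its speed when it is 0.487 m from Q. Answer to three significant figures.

Only the electrostatic force acts, so mechanical energy is conserved: ½mv² = U₁ − U₂ = kQq(1/r₁ − 1/r₂).
U₁ − U₂ = (8.99×10⁹ N·m²/C²)(-4.98×10⁻⁹ C)(-3.13×10⁻⁹ C)(1/0.449 − 1/0.487) = 2.44×10⁻⁸ J.
v = √(2·2.44×10⁻⁸/0.0243) = 1.42×10⁻³ m/s.

1.42×10⁻³ m/s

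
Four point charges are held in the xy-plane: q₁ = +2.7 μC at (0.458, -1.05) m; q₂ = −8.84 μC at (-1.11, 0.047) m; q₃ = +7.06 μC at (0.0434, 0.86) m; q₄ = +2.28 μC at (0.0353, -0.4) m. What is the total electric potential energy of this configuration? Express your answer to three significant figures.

-0.383 J

The work to assemble the configuration equals its total potential energy, U = Σ kqᵢqⱼ/rᵢⱼ over all pairs.
Pair separations: r₁₂ = 1.91 m, r₁₃ = 1.95 m, r₁₄ = 0.775 m, r₂₃ = 1.41 m, r₂₄ = 1.23 m, r₃₄ = 1.26 m.
Summing all 6 pair terms gives U = -0.383 J.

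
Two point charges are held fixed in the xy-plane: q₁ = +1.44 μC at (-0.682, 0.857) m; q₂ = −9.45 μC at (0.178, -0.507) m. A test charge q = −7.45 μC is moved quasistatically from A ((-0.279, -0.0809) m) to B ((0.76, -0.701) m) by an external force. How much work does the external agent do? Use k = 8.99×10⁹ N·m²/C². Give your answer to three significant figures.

0.0678 J

For quasistatic motion the external work equals the change in potential energy: W_ext = qΔV = q(V_B − V_A).
At A: distances to the source charges are 1.02 m, 0.625 m; V_A = Σ kqᵢ/rᵢ = -1.23×10⁵ V.
At B: distances to the source charges are 2.12 m, 0.613 m; V_B = Σ kqᵢ/rᵢ = -1.32×10⁵ V.
ΔV = V_B − V_A = -9100 V.
W_ext = qΔV = (-7.45×10⁻⁶ C)(-9100 V) = 0.0678 J.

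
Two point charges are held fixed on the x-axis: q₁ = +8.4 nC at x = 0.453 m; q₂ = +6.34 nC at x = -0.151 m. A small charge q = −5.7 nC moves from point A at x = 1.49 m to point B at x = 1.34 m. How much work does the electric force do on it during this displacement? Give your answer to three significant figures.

9.01×10⁻⁸ J

The work done by the electric force is W_field = −ΔU = −q(V_B − V_A) = q(V_A − V_B).
At A: distances to the source charges are 1.04 m, 1.64 m; V_A = Σ kqᵢ/rᵢ = 108 V.
At B: distances to the source charges are 0.887 m, 1.49 m; V_B = Σ kqᵢ/rᵢ = 123 V.
ΔV = V_B − V_A = 15.8 V.
W_field = −qΔV = −(-5.70×10⁻⁹ C)(15.8 V) = 9.01×10⁻⁸ J.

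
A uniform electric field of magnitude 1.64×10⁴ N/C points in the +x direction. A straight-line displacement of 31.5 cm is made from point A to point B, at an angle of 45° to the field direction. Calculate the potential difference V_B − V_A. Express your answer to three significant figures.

Only the component of displacement along E changes the potential: ΔV = −E·d·cosθ.
ΔV = −(1.64×10⁴ V/m)(0.315 m)cos45° = -3650 V.

-3650 V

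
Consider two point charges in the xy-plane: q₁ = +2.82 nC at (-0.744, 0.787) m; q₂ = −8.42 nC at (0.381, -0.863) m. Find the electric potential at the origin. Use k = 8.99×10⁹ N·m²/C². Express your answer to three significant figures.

The total potential is the scalar sum of each charge's contribution, V = Σ kqᵢ/rᵢ.
Distances from the field point to each charge: r₁ = 1.08 m, r₂ = 0.943 m.
V = k[(2.82×10⁻⁹)/(1.08) + (-8.42×10⁻⁹)/(0.943)] = -56.8 V.

-56.8 V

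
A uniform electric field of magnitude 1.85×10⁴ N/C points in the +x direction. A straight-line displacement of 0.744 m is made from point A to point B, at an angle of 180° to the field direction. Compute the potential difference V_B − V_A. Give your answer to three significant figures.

1.38×10⁴ V

Only the component of displacement along E changes the potential: ΔV = −E·d·cosθ.
ΔV = −(1.85×10⁴ V/m)(0.744 m)cos180° = 1.38×10⁴ V.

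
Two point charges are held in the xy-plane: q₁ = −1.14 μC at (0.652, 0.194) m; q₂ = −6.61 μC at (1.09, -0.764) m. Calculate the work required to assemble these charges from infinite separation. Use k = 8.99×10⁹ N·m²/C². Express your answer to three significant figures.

0.0643 J

The assembly work is the sum of pairwise potential energies, U = Σ_{i<j} kqᵢqⱼ/rᵢⱼ.
Pair separations: r₁₂ = 1.05 m.
U = (0.0643) = 0.0643 J.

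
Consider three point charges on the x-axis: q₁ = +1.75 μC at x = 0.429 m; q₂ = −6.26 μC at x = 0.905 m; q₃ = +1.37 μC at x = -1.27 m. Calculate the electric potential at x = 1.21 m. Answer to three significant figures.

-1.59×10⁵ V

The total potential is the scalar sum of each charge's contribution, V = Σ kqᵢ/rᵢ.
Distances from the field point to each charge: r₁ = 0.781 m, r₂ = 0.305 m, r₃ = 2.48 m.
V = k[(1.75×10⁻⁶)/(0.781) + (-6.26×10⁻⁶)/(0.305) + (1.37×10⁻⁶)/(2.48)] = -1.59×10⁵ V.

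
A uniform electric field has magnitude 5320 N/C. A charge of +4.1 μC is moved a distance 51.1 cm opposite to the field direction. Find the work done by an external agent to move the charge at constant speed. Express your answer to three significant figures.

The potential change for a displacement 51.1 cm opposite to the field direction is ΔV = +Ed = 2720 V.
W_ext = qΔV = 0.0111 J.

0.0111 J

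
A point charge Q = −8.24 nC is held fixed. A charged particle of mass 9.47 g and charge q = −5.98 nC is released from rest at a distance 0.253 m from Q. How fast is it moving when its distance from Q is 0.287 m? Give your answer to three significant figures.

Only the electrostatic force acts, so mechanical energy is conserved: ½mv² = U₁ − U₂ = kQq(1/r₁ − 1/r₂).
U₁ − U₂ = (8.99×10⁹ N·m²/C²)(-8.24×10⁻⁹ C)(-5.98×10⁻⁹ C)(1/0.253 − 1/0.287) = 2.07×10⁻⁷ J.
v = √(2·2.07×10⁻⁷/9.47×10⁻³) = 6.62×10⁻³ m/s.

6.62×10⁻³ m/s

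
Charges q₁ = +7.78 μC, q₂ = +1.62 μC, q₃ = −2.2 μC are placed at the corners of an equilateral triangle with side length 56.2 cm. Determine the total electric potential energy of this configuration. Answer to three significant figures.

-0.129 J

The assembly work is the sum of pairwise potential energies, U = Σ_{i<j} kqᵢqⱼ/rᵢⱼ.
All three pair separations equal the side length, 0.562 m.
U = (0.202) + (-0.274) + (-0.0570) = -0.129 J.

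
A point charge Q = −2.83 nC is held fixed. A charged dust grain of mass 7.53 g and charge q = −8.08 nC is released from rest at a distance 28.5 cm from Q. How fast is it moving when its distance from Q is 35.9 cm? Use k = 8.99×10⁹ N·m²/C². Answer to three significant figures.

6.28×10⁻³ m/s

Only the electrostatic force acts, so mechanical energy is conserved: ½mv² = U₁ − U₂ = kQq(1/r₁ − 1/r₂).
U₁ − U₂ = (8.99×10⁹ N·m²/C²)(-2.83×10⁻⁹ C)(-8.08×10⁻⁹ C)(1/0.285 − 1/0.359) = 1.49×10⁻⁷ J.
v = √(2·1.49×10⁻⁷/7.53×10⁻³) = 6.28×10⁻³ m/s.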